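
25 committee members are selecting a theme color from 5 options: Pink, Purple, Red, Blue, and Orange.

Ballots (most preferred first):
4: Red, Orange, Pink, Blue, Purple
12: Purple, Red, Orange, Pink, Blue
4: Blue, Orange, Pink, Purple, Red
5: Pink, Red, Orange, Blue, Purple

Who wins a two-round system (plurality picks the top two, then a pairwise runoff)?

Pink

Round 1 first-place votes: Pink 5, Purple 12, Red 4, Blue 4, Orange 0. Purple and Pink advance.
Runoff: Purple is ranked above Pink on 12 ballots, Pink above Purple on 13.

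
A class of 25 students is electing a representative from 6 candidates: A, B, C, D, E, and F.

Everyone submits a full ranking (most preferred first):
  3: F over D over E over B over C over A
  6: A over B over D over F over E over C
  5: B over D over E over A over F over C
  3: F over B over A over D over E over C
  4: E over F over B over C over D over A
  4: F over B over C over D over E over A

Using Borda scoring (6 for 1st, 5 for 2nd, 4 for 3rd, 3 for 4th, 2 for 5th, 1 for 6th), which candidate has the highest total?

B

A: 3×1 + 6×6 + 5×3 + 3×4 + 4×1 + 4×1 = 74
B: 3×3 + 6×5 + 5×6 + 3×5 + 4×4 + 4×5 = 120
C: 3×2 + 6×1 + 5×1 + 3×1 + 4×3 + 4×4 = 48
D: 3×5 + 6×4 + 5×5 + 3×3 + 4×2 + 4×3 = 93
E: 3×4 + 6×2 + 5×4 + 3×2 + 4×6 + 4×2 = 82
F: 3×6 + 6×3 + 5×2 + 3×6 + 4×5 + 4×6 = 108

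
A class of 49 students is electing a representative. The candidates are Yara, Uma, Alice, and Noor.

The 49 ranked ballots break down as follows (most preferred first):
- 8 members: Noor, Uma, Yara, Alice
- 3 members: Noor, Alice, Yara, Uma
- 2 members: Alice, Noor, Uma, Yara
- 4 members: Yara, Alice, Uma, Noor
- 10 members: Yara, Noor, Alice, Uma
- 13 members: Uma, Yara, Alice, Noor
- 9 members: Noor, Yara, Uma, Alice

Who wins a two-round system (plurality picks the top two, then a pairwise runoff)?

Round 1 first-place votes: Yara 14, Uma 13, Alice 2, Noor 20. Noor and Yara advance.
Runoff: Noor is ranked above Yara on 22 ballots, Yara above Noor on 27.

Yara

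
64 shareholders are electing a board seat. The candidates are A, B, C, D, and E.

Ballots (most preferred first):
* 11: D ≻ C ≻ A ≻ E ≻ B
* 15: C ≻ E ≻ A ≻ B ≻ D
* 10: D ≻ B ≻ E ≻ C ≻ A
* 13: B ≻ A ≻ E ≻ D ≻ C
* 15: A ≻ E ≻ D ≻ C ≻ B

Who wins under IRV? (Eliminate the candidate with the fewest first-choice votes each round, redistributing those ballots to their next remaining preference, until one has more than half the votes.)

A

Round 1: A 15, B 13, C 15, D 21, E 0. E eliminated.
Round 2: A 15, B 13, C 15, D 21. B eliminated.
Round 3: A 28, C 15, D 21. C eliminated.
Round 4: A 43, D 21. A has a majority (≥33).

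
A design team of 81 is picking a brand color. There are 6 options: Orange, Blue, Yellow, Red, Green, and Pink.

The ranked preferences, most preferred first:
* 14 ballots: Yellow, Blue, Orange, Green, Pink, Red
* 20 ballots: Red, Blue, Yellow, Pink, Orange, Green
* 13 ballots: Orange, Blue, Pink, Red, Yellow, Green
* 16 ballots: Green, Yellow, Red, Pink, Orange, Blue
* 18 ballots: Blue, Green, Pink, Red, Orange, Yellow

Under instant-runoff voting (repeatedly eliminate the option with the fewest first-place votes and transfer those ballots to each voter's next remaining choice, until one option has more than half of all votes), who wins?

Blue

Round 1: Orange 13, Blue 18, Yellow 14, Red 20, Green 16, Pink 0. Pink eliminated.
Round 2: Orange 13, Blue 18, Yellow 14, Red 20, Green 16. Orange eliminated.
Round 3: Blue 31, Yellow 14, Red 20, Green 16. Yellow eliminated.
Round 4: Blue 45, Red 20, Green 16. Blue has a majority (≥41).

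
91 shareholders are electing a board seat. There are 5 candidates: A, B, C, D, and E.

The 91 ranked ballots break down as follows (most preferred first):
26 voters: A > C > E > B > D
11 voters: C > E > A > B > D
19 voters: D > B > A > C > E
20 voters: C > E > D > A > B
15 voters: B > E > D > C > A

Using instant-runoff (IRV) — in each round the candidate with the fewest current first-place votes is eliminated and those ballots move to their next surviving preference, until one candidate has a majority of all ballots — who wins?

C

Round 1: A 26, B 15, C 31, D 19, E 0. E eliminated.
Round 2: A 26, B 15, C 31, D 19. B eliminated.
Round 3: A 26, C 31, D 34. A eliminated.
Round 4: C 57, D 34. C has a majority (≥46).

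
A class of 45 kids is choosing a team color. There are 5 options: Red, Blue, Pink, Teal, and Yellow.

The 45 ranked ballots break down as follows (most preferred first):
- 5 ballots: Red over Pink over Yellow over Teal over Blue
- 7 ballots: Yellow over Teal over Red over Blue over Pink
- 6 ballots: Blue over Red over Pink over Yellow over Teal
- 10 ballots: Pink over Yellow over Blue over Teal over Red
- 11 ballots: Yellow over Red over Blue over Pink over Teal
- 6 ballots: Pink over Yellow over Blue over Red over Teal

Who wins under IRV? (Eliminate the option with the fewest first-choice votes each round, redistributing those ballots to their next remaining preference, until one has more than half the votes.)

Round 1: Red 5, Blue 6, Pink 16, Teal 0, Yellow 18. Teal eliminated.
Round 2: Red 5, Blue 6, Pink 16, Yellow 18. Red eliminated.
Round 3: Blue 6, Pink 21, Yellow 18. Blue eliminated.
Round 4: Pink 27, Yellow 18. Pink has a majority (≥23).

Pink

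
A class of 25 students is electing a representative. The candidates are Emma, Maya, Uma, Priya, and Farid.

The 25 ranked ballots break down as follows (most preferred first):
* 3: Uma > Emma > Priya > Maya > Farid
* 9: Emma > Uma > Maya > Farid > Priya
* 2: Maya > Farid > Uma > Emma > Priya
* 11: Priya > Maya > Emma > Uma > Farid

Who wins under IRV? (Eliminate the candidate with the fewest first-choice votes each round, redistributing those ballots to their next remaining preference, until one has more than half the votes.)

Round 1: Emma 9, Maya 2, Uma 3, Priya 11, Farid 0. Farid eliminated.
Round 2: Emma 9, Maya 2, Uma 3, Priya 11. Maya eliminated.
Round 3: Emma 9, Uma 5, Priya 11. Uma eliminated.
Round 4: Emma 14, Priya 11. Emma has a majority (≥13).

Emma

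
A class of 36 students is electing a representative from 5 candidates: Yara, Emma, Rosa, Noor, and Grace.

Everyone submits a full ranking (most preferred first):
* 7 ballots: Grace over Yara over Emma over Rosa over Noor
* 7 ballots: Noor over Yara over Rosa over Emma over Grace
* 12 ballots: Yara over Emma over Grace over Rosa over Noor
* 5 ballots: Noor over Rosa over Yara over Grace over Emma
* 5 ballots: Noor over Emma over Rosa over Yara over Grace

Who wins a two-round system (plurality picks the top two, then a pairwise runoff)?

Yara

Round 1 first-place votes: Yara 12, Emma 0, Rosa 0, Noor 17, Grace 7. Noor and Yara advance.
Runoff: Noor is ranked above Yara on 17 ballots, Yara above Noor on 19.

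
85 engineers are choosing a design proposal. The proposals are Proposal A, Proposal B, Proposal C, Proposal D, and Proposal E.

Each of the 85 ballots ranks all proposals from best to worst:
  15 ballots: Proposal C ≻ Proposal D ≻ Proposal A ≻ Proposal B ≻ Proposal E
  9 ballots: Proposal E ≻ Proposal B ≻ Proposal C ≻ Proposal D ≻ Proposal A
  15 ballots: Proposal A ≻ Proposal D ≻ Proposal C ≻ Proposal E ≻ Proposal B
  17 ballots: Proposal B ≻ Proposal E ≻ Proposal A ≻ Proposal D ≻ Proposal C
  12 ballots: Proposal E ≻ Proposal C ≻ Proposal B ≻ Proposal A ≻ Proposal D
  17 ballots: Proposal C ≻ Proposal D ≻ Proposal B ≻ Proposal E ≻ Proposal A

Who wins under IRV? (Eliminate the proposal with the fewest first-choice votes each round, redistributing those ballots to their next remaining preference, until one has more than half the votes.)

Round 1: Proposal A 15, Proposal B 17, Proposal C 32, Proposal D 0, Proposal E 21. Proposal D eliminated.
Round 2: Proposal A 15, Proposal B 17, Proposal C 32, Proposal E 21. Proposal A eliminated.
Round 3: Proposal B 17, Proposal C 47, Proposal E 21. Proposal C has a majority (≥43).

Proposal C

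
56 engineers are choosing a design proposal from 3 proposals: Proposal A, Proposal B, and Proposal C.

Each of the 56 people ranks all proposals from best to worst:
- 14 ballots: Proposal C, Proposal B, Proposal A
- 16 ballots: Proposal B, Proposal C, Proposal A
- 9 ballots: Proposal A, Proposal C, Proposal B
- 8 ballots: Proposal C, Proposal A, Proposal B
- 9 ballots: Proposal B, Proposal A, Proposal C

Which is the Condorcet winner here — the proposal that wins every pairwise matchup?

Proposal C vs Proposal A: 38–18
Proposal C vs Proposal B: 31–25
Proposal C beats every other proposal.

Proposal C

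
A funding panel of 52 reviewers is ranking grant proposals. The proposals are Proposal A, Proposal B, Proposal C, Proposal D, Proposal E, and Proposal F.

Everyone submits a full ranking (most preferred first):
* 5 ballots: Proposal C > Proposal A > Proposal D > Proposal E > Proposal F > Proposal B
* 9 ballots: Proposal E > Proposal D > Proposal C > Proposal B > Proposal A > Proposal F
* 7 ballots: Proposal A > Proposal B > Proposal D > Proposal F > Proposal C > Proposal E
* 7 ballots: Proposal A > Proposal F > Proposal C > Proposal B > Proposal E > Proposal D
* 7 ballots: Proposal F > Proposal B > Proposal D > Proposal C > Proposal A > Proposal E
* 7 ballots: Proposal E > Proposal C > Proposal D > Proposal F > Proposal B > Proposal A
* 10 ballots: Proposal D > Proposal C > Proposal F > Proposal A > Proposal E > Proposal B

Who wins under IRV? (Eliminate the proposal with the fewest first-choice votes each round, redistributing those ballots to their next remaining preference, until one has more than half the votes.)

Proposal D

Round 1: Proposal A 14, Proposal B 0, Proposal C 5, Proposal D 10, Proposal E 16, Proposal F 7. Proposal B eliminated.
Round 2: Proposal A 14, Proposal C 5, Proposal D 10, Proposal E 16, Proposal F 7. Proposal C eliminated.
Round 3: Proposal A 19, Proposal D 10, Proposal E 16, Proposal F 7. Proposal F eliminated.
Round 4: Proposal A 19, Proposal D 17, Proposal E 16. Proposal E eliminated.
Round 5: Proposal A 19, Proposal D 33. Proposal D has a majority (≥27).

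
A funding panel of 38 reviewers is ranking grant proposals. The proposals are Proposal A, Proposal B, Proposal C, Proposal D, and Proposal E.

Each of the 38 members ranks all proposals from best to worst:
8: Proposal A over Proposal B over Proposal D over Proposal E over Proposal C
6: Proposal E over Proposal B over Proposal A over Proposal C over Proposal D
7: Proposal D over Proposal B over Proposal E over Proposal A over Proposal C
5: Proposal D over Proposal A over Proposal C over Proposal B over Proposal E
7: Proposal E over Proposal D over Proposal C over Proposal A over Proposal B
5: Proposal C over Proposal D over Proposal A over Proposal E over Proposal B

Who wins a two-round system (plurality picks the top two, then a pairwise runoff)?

Proposal D

Round 1 first-place votes: Proposal A 8, Proposal B 0, Proposal C 5, Proposal D 12, Proposal E 13. Proposal E and Proposal D advance.
Runoff: Proposal E is ranked above Proposal D on 13 ballots, Proposal D above Proposal E on 25.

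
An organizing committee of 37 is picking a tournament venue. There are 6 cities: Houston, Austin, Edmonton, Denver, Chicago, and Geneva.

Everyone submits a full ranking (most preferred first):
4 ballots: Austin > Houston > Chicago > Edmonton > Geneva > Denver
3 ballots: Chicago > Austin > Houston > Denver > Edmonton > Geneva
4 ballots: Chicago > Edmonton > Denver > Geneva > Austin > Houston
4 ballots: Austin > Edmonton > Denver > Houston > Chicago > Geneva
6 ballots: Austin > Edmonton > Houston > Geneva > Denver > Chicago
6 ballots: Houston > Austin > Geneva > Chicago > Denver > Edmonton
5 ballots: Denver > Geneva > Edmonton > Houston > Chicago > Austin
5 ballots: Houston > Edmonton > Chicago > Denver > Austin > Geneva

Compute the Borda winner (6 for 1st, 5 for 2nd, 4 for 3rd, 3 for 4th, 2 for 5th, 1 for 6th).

Houston

Houston: 4×5 + 3×4 + 4×1 + 4×3 + 6×4 + 6×6 + 5×3 + 5×6 = 153
Austin: 4×6 + 3×5 + 4×2 + 4×6 + 6×6 + 6×5 + 5×1 + 5×2 = 152
Edmonton: 4×3 + 3×2 + 4×5 + 4×5 + 6×5 + 6×1 + 5×4 + 5×5 = 139
Denver: 4×1 + 3×3 + 4×4 + 4×4 + 6×2 + 6×2 + 5×6 + 5×3 = 114
Chicago: 4×4 + 3×6 + 4×6 + 4×2 + 6×1 + 6×3 + 5×2 + 5×4 = 120
Geneva: 4×2 + 3×1 + 4×3 + 4×1 + 6×3 + 6×4 + 5×5 + 5×1 = 99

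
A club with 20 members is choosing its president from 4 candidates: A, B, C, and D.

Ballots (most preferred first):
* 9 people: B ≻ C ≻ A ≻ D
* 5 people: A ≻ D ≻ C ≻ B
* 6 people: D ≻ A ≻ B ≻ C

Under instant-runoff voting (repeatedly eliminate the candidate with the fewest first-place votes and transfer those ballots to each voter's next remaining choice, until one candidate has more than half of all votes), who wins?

D

Round 1: A 5, B 9, C 0, D 6. C eliminated.
Round 2: A 5, B 9, D 6. A eliminated.
Round 3: B 9, D 11. D has a majority (≥11).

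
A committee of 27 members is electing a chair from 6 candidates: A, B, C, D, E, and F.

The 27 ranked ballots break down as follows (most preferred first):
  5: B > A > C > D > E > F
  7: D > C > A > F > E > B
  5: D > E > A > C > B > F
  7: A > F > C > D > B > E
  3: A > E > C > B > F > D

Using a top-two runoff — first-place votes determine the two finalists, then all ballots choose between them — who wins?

A

Round 1 first-place votes: A 10, B 5, C 0, D 12, E 0, F 0. D and A advance.
Runoff: D is ranked above A on 12 ballots, A above D on 15.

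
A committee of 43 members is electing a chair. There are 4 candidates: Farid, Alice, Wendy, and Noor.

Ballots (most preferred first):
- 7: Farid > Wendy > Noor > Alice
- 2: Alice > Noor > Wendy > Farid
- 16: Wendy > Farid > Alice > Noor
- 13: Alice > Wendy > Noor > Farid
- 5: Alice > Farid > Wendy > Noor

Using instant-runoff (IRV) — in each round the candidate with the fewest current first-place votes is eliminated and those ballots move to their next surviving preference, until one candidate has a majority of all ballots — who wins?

Round 1: Farid 7, Alice 20, Wendy 16, Noor 0. Noor eliminated.
Round 2: Farid 7, Alice 20, Wendy 16. Farid eliminated.
Round 3: Alice 20, Wendy 23. Wendy has a majority (≥22).

Wendy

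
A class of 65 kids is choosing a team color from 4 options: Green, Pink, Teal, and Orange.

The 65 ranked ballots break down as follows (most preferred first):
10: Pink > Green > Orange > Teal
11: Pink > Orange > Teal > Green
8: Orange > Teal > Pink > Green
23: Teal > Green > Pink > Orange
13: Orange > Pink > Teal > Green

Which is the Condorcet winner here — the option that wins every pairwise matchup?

Pink

Pink vs Green: 42–23
Pink vs Teal: 34–31
Pink vs Orange: 44–21
Pink beats every other option.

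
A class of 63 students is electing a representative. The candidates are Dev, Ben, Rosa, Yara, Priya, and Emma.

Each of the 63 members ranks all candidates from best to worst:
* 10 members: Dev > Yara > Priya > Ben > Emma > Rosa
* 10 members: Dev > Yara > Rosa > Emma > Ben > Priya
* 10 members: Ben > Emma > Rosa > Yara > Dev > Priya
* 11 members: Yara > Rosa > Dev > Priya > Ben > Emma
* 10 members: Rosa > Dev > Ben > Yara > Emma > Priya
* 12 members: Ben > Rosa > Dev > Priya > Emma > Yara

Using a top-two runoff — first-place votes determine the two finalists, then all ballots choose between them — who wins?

Dev

Round 1 first-place votes: Dev 20, Ben 22, Rosa 10, Yara 11, Priya 0, Emma 0. Ben and Dev advance.
Runoff: Ben is ranked above Dev on 22 ballots, Dev above Ben on 41.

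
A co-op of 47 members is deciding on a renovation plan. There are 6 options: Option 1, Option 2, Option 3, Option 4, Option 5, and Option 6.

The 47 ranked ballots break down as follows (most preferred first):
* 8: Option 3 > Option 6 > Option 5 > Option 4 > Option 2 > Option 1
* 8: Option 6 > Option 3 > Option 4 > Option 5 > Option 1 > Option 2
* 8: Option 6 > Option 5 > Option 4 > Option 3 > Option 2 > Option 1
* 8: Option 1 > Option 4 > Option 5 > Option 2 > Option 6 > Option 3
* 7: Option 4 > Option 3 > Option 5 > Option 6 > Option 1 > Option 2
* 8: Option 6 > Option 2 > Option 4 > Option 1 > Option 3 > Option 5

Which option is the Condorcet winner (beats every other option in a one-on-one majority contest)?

Option 6

Option 6 vs Option 1: 39–8
Option 6 vs Option 2: 39–8
Option 6 vs Option 3: 32–15
Option 6 vs Option 4: 32–15
Option 6 vs Option 5: 32–15
Option 6 beats every other option.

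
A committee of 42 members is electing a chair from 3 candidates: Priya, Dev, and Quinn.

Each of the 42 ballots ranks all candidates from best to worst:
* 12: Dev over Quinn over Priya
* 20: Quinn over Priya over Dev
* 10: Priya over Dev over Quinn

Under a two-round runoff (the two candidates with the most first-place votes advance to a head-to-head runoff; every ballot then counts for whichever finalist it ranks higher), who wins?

Dev

Round 1 first-place votes: Priya 10, Dev 12, Quinn 20. Quinn and Dev advance.
Runoff: Quinn is ranked above Dev on 20 ballots, Dev above Quinn on 22.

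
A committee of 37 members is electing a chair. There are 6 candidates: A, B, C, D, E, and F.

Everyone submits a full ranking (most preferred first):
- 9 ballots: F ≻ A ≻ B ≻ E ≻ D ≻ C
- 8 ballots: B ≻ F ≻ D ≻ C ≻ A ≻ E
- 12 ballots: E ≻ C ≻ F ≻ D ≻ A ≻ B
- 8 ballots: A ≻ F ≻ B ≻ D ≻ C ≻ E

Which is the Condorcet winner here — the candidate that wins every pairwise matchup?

F vs A: 29–8
F vs B: 29–8
F vs C: 25–12
F vs D: 37–0
F vs E: 25–12
F beats every other candidate.

F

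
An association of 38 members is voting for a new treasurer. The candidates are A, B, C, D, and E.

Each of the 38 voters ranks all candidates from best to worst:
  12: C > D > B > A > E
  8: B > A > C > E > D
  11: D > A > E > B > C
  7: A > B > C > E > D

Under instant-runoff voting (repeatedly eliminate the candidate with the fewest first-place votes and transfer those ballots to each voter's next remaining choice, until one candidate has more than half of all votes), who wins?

B

Round 1: A 7, B 8, C 12, D 11, E 0. E eliminated.
Round 2: A 7, B 8, C 12, D 11. A eliminated.
Round 3: B 15, C 12, D 11. D eliminated.
Round 4: B 26, C 12. B has a majority (≥20).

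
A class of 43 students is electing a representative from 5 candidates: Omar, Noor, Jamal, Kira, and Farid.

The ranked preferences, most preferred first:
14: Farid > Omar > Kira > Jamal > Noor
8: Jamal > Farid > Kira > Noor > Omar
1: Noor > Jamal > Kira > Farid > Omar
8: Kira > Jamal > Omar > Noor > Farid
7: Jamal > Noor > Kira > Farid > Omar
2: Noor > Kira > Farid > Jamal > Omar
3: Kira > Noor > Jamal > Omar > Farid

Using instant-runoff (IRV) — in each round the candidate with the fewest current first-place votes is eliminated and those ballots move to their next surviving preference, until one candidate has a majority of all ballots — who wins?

Round 1: Omar 0, Noor 3, Jamal 15, Kira 11, Farid 14. Omar eliminated.
Round 2: Noor 3, Jamal 15, Kira 11, Farid 14. Noor eliminated.
Round 3: Jamal 16, Kira 13, Farid 14. Kira eliminated.
Round 4: Jamal 27, Farid 16. Jamal has a majority (≥22).

Jamal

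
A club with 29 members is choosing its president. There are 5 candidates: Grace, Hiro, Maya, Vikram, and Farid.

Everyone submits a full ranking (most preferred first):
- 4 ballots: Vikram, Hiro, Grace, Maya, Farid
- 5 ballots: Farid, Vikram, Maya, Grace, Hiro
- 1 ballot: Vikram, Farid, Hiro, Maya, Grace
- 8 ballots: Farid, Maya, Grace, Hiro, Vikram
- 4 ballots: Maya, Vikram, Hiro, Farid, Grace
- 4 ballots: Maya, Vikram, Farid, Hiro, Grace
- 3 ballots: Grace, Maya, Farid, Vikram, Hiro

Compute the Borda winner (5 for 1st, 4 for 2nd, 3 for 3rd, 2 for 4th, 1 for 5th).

Maya

Grace: 4×3 + 5×2 + 1×1 + 8×3 + 4×1 + 4×1 + 3×5 = 70
Hiro: 4×4 + 5×1 + 1×3 + 8×2 + 4×3 + 4×2 + 3×1 = 63
Maya: 4×2 + 5×3 + 1×2 + 8×4 + 4×5 + 4×5 + 3×4 = 109
Vikram: 4×5 + 5×4 + 1×5 + 8×1 + 4×4 + 4×4 + 3×2 = 91
Farid: 4×1 + 5×5 + 1×4 + 8×5 + 4×2 + 4×3 + 3×3 = 102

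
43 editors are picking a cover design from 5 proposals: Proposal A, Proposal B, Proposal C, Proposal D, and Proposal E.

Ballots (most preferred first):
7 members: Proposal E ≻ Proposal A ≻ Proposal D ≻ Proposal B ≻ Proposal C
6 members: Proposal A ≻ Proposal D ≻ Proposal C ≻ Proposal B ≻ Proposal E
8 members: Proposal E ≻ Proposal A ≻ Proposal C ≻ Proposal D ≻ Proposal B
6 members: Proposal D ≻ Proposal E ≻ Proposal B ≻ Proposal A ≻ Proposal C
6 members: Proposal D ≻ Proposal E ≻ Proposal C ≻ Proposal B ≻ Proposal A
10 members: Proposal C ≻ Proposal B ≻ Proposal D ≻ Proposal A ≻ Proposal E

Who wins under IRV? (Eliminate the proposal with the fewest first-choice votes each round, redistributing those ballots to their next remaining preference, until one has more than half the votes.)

Proposal D

Round 1: Proposal A 6, Proposal B 0, Proposal C 10, Proposal D 12, Proposal E 15. Proposal B eliminated.
Round 2: Proposal A 6, Proposal C 10, Proposal D 12, Proposal E 15. Proposal A eliminated.
Round 3: Proposal C 10, Proposal D 18, Proposal E 15. Proposal C eliminated.
Round 4: Proposal D 28, Proposal E 15. Proposal D has a majority (≥22).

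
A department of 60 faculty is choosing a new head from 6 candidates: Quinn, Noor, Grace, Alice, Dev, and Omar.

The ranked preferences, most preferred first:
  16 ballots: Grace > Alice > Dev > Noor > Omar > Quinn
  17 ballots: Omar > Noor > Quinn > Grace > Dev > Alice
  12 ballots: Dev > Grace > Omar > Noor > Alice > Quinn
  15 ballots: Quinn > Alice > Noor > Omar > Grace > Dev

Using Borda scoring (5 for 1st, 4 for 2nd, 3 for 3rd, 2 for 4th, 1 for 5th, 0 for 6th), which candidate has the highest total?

Grace

Quinn: 16×0 + 17×3 + 12×0 + 15×5 = 126
Noor: 16×2 + 17×4 + 12×2 + 15×3 = 169
Grace: 16×5 + 17×2 + 12×4 + 15×1 = 177
Alice: 16×4 + 17×0 + 12×1 + 15×4 = 136
Dev: 16×3 + 17×1 + 12×5 + 15×0 = 125
Omar: 16×1 + 17×5 + 12×3 + 15×2 = 167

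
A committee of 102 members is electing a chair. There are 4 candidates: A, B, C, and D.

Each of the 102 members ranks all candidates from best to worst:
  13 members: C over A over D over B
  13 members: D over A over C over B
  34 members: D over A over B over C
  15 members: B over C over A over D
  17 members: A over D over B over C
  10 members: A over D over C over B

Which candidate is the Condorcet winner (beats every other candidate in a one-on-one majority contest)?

A vs B: 87–15
A vs C: 74–28
A vs D: 55–47
A beats every other candidate.

A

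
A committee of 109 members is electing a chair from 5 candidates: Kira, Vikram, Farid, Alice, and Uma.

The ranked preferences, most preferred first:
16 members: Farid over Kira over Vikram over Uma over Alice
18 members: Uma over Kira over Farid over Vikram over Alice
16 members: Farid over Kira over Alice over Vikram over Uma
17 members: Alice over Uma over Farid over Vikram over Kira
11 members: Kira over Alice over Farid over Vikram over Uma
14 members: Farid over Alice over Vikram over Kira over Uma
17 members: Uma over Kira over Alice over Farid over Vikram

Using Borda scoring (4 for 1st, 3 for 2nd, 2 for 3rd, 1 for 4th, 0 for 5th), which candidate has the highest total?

Kira: 16×3 + 18×3 + 16×3 + 17×0 + 11×4 + 14×1 + 17×3 = 259
Vikram: 16×2 + 18×1 + 16×1 + 17×1 + 11×1 + 14×2 + 17×0 = 122
Farid: 16×4 + 18×2 + 16×4 + 17×2 + 11×2 + 14×4 + 17×1 = 293
Alice: 16×0 + 18×0 + 16×2 + 17×4 + 11×3 + 14×3 + 17×2 = 209
Uma: 16×1 + 18×4 + 16×0 + 17×3 + 11×0 + 14×0 + 17×4 = 207

Farid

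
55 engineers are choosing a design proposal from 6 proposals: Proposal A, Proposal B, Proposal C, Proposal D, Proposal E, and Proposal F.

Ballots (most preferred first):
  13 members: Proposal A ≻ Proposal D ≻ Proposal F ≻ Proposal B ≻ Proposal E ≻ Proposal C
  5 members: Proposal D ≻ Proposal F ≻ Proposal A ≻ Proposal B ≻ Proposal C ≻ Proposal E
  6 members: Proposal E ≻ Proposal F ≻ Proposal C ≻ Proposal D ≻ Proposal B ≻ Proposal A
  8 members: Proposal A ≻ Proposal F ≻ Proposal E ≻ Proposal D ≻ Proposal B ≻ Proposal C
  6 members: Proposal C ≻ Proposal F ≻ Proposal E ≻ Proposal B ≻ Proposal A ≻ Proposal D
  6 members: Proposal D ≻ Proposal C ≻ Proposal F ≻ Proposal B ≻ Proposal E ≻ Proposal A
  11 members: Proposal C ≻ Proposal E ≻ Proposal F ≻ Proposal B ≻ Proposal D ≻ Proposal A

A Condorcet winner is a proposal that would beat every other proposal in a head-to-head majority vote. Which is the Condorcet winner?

Proposal F

Proposal F vs Proposal A: 34–21
Proposal F vs Proposal B: 55–0
Proposal F vs Proposal C: 32–23
Proposal F vs Proposal D: 31–24
Proposal F vs Proposal E: 38–17
Proposal F beats every other proposal.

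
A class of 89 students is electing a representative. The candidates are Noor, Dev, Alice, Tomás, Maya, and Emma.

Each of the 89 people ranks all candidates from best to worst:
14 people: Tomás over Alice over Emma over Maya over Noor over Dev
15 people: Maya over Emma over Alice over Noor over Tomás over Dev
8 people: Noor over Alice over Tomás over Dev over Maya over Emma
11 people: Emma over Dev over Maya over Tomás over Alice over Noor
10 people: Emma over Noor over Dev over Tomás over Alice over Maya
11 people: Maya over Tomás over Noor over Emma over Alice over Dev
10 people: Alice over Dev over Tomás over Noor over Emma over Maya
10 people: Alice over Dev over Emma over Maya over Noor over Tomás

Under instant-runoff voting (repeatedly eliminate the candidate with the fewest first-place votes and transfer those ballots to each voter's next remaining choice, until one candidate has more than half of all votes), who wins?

Alice

Round 1: Noor 8, Dev 0, Alice 20, Tomás 14, Maya 26, Emma 21. Dev eliminated.
Round 2: Noor 8, Alice 20, Tomás 14, Maya 26, Emma 21. Noor eliminated.
Round 3: Alice 28, Tomás 14, Maya 26, Emma 21. Tomás eliminated.
Round 4: Alice 42, Maya 26, Emma 21. Emma eliminated.
Round 5: Alice 52, Maya 37. Alice has a majority (≥45).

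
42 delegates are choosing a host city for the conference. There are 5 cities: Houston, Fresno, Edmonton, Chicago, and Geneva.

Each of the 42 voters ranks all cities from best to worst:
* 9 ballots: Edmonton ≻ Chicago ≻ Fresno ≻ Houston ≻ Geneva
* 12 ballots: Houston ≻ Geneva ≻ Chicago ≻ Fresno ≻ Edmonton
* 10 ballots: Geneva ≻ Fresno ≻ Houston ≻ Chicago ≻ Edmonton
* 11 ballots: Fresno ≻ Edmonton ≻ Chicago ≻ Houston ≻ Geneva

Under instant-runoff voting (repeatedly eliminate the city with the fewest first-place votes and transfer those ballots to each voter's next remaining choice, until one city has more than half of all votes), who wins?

Round 1: Houston 12, Fresno 11, Edmonton 9, Chicago 0, Geneva 10. Chicago eliminated.
Round 2: Houston 12, Fresno 11, Edmonton 9, Geneva 10. Edmonton eliminated.
Round 3: Houston 12, Fresno 20, Geneva 10. Geneva eliminated.
Round 4: Houston 12, Fresno 30. Fresno has a majority (≥22).

Fresno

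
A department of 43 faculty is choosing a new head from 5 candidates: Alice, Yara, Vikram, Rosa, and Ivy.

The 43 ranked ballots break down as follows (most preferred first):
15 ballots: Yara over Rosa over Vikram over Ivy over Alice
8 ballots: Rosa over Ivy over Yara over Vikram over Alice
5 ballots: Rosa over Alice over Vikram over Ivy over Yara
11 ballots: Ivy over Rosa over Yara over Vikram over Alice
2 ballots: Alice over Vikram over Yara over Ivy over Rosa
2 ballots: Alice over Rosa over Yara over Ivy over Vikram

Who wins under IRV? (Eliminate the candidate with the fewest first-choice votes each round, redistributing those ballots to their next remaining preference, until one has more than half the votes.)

Rosa

Round 1: Alice 4, Yara 15, Vikram 0, Rosa 13, Ivy 11. Vikram eliminated.
Round 2: Alice 4, Yara 15, Rosa 13, Ivy 11. Alice eliminated.
Round 3: Yara 17, Rosa 15, Ivy 11. Ivy eliminated.
Round 4: Yara 17, Rosa 26. Rosa has a majority (≥22).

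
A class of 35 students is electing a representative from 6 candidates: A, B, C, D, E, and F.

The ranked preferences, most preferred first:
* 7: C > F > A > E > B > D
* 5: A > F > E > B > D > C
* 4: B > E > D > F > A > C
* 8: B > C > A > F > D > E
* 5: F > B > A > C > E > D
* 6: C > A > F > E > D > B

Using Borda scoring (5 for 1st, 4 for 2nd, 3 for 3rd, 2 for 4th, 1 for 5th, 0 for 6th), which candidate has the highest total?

A: 7×3 + 5×5 + 4×1 + 8×3 + 5×3 + 6×4 = 113
B: 7×1 + 5×2 + 4×5 + 8×5 + 5×4 + 6×0 = 97
C: 7×5 + 5×0 + 4×0 + 8×4 + 5×2 + 6×5 = 107
D: 7×0 + 5×1 + 4×3 + 8×1 + 5×0 + 6×1 = 31
E: 7×2 + 5×3 + 4×4 + 8×0 + 5×1 + 6×2 = 62
F: 7×4 + 5×4 + 4×2 + 8×2 + 5×5 + 6×3 = 115

F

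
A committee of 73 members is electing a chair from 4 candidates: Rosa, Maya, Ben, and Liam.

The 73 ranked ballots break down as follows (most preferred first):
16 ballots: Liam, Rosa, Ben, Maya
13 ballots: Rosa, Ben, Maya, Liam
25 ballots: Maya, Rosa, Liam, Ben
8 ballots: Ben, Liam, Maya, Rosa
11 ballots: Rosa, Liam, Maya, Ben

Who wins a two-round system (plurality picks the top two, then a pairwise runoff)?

Round 1 first-place votes: Rosa 24, Maya 25, Ben 8, Liam 16. Maya and Rosa advance.
Runoff: Maya is ranked above Rosa on 33 ballots, Rosa above Maya on 40.

Rosa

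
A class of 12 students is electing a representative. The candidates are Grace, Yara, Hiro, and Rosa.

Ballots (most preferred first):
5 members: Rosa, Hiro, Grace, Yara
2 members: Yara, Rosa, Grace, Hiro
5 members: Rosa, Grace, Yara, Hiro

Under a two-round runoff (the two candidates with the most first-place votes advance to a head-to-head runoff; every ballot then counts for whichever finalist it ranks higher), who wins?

Rosa

Round 1 first-place votes: Grace 0, Yara 2, Hiro 0, Rosa 10. Rosa and Yara advance.
Runoff: Rosa is ranked above Yara on 10 ballots, Yara above Rosa on 2.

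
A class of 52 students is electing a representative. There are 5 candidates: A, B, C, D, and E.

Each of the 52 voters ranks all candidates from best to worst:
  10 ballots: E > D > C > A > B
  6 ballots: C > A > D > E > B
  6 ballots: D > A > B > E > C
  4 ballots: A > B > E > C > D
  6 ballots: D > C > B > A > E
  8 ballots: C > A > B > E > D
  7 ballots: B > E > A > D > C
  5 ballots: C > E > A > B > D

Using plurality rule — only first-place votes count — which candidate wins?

C

First-place votes: A 4, B 7, C 19, D 12, E 10.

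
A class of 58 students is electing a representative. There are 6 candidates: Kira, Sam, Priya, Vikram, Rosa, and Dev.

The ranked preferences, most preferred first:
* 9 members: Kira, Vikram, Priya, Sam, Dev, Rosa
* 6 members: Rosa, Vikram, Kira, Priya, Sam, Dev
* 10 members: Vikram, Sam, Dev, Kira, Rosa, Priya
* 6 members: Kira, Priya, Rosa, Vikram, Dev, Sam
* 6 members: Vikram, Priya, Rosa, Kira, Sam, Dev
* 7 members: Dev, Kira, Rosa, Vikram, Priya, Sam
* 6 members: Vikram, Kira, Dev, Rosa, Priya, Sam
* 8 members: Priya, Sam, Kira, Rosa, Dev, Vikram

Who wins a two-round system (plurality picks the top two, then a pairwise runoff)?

Round 1 first-place votes: Kira 15, Sam 0, Priya 8, Vikram 22, Rosa 6, Dev 7. Vikram and Kira advance.
Runoff: Vikram is ranked above Kira on 28 ballots, Kira above Vikram on 30.

Kira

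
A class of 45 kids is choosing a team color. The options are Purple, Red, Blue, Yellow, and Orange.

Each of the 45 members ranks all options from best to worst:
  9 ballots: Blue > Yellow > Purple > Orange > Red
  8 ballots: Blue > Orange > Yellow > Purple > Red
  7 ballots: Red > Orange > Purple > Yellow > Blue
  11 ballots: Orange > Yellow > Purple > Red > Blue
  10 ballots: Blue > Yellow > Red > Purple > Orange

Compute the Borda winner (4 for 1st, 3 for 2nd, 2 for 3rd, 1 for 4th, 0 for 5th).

Yellow

Purple: 9×2 + 8×1 + 7×2 + 11×2 + 10×1 = 72
Red: 9×0 + 8×0 + 7×4 + 11×1 + 10×2 = 59
Blue: 9×4 + 8×4 + 7×0 + 11×0 + 10×4 = 108
Yellow: 9×3 + 8×2 + 7×1 + 11×3 + 10×3 = 113
Orange: 9×1 + 8×3 + 7×3 + 11×4 + 10×0 = 98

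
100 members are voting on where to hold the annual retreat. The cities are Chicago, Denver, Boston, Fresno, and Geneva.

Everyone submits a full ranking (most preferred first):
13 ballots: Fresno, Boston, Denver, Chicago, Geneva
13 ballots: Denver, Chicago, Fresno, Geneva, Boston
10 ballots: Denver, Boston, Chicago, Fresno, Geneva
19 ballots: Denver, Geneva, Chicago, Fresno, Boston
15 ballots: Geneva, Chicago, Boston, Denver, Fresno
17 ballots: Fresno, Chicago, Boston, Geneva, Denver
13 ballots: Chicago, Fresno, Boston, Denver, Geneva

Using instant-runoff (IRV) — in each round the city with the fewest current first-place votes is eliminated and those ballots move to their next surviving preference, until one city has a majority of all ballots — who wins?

Round 1: Chicago 13, Denver 42, Boston 0, Fresno 30, Geneva 15. Boston eliminated.
Round 2: Chicago 13, Denver 42, Fresno 30, Geneva 15. Chicago eliminated.
Round 3: Denver 42, Fresno 43, Geneva 15. Geneva eliminated.
Round 4: Denver 57, Fresno 43. Denver has a majority (≥51).

Denver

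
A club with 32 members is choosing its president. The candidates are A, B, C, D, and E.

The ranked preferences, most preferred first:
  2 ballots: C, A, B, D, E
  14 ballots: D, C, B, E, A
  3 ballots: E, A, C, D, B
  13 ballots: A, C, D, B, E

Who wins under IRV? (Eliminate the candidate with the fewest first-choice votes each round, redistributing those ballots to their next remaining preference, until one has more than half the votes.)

Round 1: A 13, B 0, C 2, D 14, E 3. B eliminated.
Round 2: A 13, C 2, D 14, E 3. C eliminated.
Round 3: A 15, D 14, E 3. E eliminated.
Round 4: A 18, D 14. A has a majority (≥17).

A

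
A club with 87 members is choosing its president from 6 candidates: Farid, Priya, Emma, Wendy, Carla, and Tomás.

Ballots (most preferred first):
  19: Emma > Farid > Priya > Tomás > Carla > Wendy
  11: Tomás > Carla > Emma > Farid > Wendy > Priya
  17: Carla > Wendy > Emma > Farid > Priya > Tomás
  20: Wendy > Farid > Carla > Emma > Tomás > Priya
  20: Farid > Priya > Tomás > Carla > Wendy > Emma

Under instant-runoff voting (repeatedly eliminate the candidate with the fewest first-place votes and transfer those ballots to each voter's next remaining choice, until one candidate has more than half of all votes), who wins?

Round 1: Farid 20, Priya 0, Emma 19, Wendy 20, Carla 17, Tomás 11. Priya eliminated.
Round 2: Farid 20, Emma 19, Wendy 20, Carla 17, Tomás 11. Tomás eliminated.
Round 3: Farid 20, Emma 19, Wendy 20, Carla 28. Emma eliminated.
Round 4: Farid 39, Wendy 20, Carla 28. Wendy eliminated.
Round 5: Farid 59, Carla 28. Farid has a majority (≥44).

Farid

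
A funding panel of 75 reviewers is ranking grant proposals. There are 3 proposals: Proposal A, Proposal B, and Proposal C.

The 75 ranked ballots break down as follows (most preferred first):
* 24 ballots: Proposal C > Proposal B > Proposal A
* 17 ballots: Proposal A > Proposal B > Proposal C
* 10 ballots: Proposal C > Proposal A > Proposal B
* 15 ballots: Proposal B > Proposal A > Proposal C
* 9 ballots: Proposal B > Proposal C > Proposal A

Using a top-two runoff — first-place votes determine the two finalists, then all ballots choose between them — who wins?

Round 1 first-place votes: Proposal A 17, Proposal B 24, Proposal C 34. Proposal C and Proposal B advance.
Runoff: Proposal C is ranked above Proposal B on 34 ballots, Proposal B above Proposal C on 41.

Proposal B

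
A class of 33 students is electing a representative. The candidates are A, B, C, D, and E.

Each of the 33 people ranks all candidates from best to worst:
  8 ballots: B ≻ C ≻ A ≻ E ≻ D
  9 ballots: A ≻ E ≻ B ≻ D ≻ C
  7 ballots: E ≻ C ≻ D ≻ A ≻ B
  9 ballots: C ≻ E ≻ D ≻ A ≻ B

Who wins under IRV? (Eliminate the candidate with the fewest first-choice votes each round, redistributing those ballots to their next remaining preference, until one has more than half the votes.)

Round 1: A 9, B 8, C 9, D 0, E 7. D eliminated.
Round 2: A 9, B 8, C 9, E 7. E eliminated.
Round 3: A 9, B 8, C 16. B eliminated.
Round 4: A 9, C 24. C has a majority (≥17).

C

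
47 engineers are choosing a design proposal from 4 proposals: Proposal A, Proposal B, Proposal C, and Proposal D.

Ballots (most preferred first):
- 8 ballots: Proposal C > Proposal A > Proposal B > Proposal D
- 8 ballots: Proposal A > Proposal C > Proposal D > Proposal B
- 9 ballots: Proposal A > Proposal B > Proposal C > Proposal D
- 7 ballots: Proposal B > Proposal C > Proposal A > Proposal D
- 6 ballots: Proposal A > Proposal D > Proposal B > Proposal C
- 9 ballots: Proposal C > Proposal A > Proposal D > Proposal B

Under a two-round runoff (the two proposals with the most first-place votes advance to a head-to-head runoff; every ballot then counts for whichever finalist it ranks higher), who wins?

Round 1 first-place votes: Proposal A 23, Proposal B 7, Proposal C 17, Proposal D 0. Proposal A and Proposal C advance.
Runoff: Proposal A is ranked above Proposal C on 23 ballots, Proposal C above Proposal A on 24.

Proposal C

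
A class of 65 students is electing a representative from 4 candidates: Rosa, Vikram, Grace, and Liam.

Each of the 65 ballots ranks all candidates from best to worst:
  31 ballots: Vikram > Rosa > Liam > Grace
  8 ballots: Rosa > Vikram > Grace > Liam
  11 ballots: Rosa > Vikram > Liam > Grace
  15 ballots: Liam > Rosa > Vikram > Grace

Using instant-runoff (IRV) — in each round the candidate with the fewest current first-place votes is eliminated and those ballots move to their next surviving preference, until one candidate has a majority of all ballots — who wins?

Rosa

Round 1: Rosa 19, Vikram 31, Grace 0, Liam 15. Grace eliminated.
Round 2: Rosa 19, Vikram 31, Liam 15. Liam eliminated.
Round 3: Rosa 34, Vikram 31. Rosa has a majority (≥33).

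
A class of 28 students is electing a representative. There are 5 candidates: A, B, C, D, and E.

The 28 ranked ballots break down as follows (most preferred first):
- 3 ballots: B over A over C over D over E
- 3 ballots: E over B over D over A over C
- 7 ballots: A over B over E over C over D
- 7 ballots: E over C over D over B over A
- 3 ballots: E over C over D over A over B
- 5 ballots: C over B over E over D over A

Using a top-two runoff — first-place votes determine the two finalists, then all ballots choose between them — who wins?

Round 1 first-place votes: A 7, B 3, C 5, D 0, E 13. E and A advance.
Runoff: E is ranked above A on 18 ballots, A above E on 10.

E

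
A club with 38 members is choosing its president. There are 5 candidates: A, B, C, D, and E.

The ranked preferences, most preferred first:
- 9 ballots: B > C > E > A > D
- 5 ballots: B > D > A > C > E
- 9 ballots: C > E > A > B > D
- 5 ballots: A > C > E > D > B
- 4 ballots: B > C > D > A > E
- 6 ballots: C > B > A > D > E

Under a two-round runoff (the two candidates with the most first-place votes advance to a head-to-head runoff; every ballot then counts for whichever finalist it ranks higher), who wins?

C

Round 1 first-place votes: A 5, B 18, C 15, D 0, E 0. B and C advance.
Runoff: B is ranked above C on 18 ballots, C above B on 20.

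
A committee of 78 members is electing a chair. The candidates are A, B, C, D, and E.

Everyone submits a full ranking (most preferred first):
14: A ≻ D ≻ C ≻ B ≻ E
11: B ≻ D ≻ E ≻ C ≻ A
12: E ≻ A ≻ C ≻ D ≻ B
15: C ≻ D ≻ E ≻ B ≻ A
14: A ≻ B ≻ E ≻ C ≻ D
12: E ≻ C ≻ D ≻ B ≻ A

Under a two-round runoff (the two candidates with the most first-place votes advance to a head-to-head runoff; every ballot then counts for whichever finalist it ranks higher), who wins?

Round 1 first-place votes: A 28, B 11, C 15, D 0, E 24. A and E advance.
Runoff: A is ranked above E on 28 ballots, E above A on 50.

E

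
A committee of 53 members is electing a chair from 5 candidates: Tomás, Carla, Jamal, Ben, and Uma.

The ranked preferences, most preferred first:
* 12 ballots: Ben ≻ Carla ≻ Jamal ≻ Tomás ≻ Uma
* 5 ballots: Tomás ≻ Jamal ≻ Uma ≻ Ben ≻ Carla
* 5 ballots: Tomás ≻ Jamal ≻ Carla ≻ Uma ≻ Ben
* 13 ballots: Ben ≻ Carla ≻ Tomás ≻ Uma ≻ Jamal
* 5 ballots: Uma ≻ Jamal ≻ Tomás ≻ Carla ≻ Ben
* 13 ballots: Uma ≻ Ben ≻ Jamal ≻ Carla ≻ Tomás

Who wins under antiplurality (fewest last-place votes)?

Last-place votes: Tomás 13, Carla 5, Jamal 13, Ben 10, Uma 12.

Carla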